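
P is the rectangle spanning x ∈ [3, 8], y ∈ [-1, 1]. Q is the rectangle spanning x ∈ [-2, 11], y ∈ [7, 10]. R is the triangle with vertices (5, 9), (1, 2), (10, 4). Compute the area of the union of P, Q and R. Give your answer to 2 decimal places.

By inclusion–exclusion:
Individual areas: |P| = 10, |Q| = 39, |R| = 27.5.
|P∩Q| = 0 (no overlap).
|P∩R| = 0.
|Q∩R| = 3.1429.
|P∩Q∩R| = 0.
|P ∪ Q ∪ R| = 76.5 − 3.1429 + 0 = 73.36.

73.36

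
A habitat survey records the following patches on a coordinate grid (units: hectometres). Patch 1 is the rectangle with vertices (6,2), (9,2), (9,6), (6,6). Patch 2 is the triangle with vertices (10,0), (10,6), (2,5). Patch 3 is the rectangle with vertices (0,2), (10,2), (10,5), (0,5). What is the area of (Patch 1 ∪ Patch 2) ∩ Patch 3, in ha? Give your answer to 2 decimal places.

The region (Patch 1 ∪ Patch 2) ∩ Patch 3 is the polygon with vertices (10,2), (6.8,2), (6,2), (6,2.5), (2,5), (10,5).
By the shoelace formula its area is 17.00.

17.00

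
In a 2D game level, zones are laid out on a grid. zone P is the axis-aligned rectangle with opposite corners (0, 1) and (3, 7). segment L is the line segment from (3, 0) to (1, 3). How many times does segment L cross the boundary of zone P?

1

The segment meets the boundary at (2.333,1).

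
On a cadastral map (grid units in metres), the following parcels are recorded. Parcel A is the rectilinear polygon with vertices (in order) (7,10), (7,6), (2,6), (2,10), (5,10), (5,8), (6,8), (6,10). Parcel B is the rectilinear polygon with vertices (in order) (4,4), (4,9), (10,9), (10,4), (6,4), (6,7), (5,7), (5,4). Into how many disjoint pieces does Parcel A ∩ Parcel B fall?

1

Parcel A ∩ Parcel B is a single connected region.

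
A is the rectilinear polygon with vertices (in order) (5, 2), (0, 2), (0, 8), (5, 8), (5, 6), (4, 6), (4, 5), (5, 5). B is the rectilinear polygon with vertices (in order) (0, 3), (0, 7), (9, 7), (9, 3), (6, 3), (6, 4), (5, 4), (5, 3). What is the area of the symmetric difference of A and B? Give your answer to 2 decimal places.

|A| = 29, |B| = 35, |A∩B| = 19.
|A △ B| = |A| + |B| − 2·|A∩B| = 29 + 35 − 38 = 26.00.

26.00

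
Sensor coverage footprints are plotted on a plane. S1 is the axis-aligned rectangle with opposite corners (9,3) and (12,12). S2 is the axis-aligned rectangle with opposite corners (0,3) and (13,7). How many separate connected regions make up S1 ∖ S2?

1

S1 ∖ S2 is a single connected region.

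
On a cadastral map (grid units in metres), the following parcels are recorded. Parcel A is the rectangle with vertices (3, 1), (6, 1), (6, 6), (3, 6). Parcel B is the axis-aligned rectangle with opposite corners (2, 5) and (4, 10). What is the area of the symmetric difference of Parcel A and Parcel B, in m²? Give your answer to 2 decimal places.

23.00

|Parcel A∩Parcel B|: x∈[3,4], y∈[5,6] → 1·1 = 1.
|Parcel A △ Parcel B| = |Parcel A| + |Parcel B| − 2·|Parcel A∩Parcel B| = 15 + 10 − 2 = 23.00.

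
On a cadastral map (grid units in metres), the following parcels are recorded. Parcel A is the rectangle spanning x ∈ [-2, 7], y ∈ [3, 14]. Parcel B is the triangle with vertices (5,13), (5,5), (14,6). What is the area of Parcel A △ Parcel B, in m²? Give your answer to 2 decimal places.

106.56

|Parcel A| = 99, |Parcel B| = 36, |Parcel A∩Parcel B| = 14.2222.
|Parcel A △ Parcel B| = |Parcel A| + |Parcel B| − 2·|Parcel A∩Parcel B| = 99 + 36 − 28.4444 = 106.56.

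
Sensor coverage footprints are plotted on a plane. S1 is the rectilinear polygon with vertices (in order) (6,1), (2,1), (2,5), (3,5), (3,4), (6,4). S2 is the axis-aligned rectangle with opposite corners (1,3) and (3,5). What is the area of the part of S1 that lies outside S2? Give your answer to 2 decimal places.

11.00

|S1| = 13, |S1∩S2| = 2.
|S1 ∖ S2| = |S1| − |S1∩S2| = 13 − 2 = 11.00.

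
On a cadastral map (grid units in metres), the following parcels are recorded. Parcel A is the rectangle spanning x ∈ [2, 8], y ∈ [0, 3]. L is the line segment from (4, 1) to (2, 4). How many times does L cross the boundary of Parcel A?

1

The segment meets the boundary at (2.667,3).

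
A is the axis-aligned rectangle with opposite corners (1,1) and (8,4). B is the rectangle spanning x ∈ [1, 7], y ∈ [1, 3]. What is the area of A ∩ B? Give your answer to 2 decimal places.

12.00

|A∩B|: x∈[1,7], y∈[1,3] → 6·2 = 12.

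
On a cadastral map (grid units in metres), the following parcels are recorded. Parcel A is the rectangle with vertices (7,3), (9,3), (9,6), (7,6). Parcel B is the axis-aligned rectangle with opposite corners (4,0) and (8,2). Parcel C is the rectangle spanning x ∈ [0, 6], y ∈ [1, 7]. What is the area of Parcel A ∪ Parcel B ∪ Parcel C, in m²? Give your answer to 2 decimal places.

48.00

By inclusion–exclusion:
Individual areas: |Parcel A| = 6, |Parcel B| = 8, |Parcel C| = 36.
|Parcel A∩Parcel B| = 0 (no overlap).
|Parcel A∩Parcel C| = 0 (no overlap).
|Parcel B∩Parcel C|: x∈[4,6], y∈[1,2] → 2·1 = 2.
|Parcel A∩Parcel B∩Parcel C| = 0.
|Parcel A ∪ Parcel B ∪ Parcel C| = 50 − 2 + 0 = 48.00.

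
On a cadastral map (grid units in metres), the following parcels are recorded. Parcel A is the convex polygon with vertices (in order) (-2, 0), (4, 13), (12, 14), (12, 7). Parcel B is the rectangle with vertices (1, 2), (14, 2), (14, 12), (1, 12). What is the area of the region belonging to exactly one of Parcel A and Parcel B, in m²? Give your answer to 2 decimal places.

|Parcel A| = 98, |Parcel B| = 130, |Parcel A∩Parcel B| = 78.0192.
|Parcel A △ Parcel B| = |Parcel A| + |Parcel B| − 2·|Parcel A∩Parcel B| = 98 + 130 − 156.0385 = 71.96.

71.96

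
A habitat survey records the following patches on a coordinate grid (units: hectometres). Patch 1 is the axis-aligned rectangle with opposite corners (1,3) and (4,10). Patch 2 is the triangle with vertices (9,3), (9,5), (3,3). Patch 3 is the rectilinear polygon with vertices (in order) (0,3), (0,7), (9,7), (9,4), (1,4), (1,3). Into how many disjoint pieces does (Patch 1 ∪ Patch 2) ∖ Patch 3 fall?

2

(Patch 1 ∪ Patch 2) ∖ Patch 3 splits into 2 disjoint pieces (area 7.3333, area 9).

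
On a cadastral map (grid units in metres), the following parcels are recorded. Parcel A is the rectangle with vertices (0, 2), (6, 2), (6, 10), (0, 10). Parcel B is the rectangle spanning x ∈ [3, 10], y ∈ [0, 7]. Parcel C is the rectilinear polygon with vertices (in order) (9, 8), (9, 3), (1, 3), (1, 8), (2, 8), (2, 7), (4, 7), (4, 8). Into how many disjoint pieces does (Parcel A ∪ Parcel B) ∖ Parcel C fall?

1

(Parcel A ∪ Parcel B) ∖ Parcel C is a single connected region.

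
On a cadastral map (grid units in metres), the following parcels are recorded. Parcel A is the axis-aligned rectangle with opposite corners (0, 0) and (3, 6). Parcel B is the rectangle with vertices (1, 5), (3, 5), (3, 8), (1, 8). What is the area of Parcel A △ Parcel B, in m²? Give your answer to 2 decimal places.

20.00

|Parcel A∩Parcel B|: x∈[1,3], y∈[5,6] → 2·1 = 2.
|Parcel A △ Parcel B| = |Parcel A| + |Parcel B| − 2·|Parcel A∩Parcel B| = 18 + 6 − 4 = 20.00.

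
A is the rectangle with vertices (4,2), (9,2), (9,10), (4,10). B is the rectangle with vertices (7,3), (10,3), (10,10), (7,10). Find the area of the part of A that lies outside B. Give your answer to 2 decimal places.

|A∩B|: x∈[7,9], y∈[3,10] → 2·7 = 14.
|A| = 40.
|A ∖ B| = |A| − |A∩B| = 40 − 14 = 26.00.

26.00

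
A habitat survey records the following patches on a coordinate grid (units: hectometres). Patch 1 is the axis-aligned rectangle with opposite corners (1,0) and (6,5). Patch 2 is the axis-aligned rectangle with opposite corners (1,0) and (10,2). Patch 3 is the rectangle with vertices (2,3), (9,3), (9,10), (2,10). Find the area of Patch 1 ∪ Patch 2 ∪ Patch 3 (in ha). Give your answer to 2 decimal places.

By inclusion–exclusion:
Individual areas: |Patch 1| = 25, |Patch 2| = 18, |Patch 3| = 49.
|Patch 1∩Patch 2|: x∈[1,6], y∈[0,2] → 5·2 = 10.
|Patch 1∩Patch 3|: x∈[2,6], y∈[3,5] → 4·2 = 8.
|Patch 2∩Patch 3| = 0 (no overlap).
|Patch 1∩Patch 2∩Patch 3| = 0.
|Patch 1 ∪ Patch 2 ∪ Patch 3| = 92 − 18 + 0 = 74.00.

74.00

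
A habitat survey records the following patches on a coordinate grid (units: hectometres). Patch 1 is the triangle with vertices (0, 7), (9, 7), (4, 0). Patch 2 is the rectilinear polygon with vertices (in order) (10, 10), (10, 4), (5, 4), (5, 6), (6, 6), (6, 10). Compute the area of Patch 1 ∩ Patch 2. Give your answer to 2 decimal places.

The intersection is the polygon with vertices (9,7), (6.857,4), (5,4), (5,6), (6,6), (6,7).
By the shoelace formula its area is 7.79.

7.79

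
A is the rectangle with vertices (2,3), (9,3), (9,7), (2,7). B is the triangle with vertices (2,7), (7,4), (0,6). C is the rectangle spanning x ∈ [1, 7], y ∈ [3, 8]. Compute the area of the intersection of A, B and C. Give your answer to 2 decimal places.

The intersection is the polygon with vertices (7,4), (2,5.429), (2,7).
By the shoelace formula its area is 3.93.

3.93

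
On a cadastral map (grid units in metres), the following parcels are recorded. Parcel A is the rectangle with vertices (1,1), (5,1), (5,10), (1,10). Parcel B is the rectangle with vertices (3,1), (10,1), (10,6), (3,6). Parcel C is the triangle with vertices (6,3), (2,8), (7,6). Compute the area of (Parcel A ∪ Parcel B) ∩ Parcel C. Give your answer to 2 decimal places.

7.70

The region (Parcel A ∪ Parcel B) ∩ Parcel C is the polygon with vertices (5,6), (7,6), (6,3), (2,8), (5,6.8).
By the shoelace formula its area is 7.70.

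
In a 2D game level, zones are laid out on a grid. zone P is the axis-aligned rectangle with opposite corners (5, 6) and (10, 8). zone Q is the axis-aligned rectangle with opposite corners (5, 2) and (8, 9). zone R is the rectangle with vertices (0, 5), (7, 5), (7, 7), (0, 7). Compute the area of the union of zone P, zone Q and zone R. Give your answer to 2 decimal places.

By inclusion–exclusion:
Individual areas: |zone P| = 10, |zone Q| = 21, |zone R| = 14.
|zone P∩zone Q|: x∈[5,8], y∈[6,8] → 3·2 = 6.
|zone P∩zone R|: x∈[5,7], y∈[6,7] → 2·1 = 2.
|zone Q∩zone R|: x∈[5,7], y∈[5,7] → 2·2 = 4.
|zone P∩zone Q∩zone R| = 2.
|zone P ∪ zone Q ∪ zone R| = 45 − 12 + 2 = 35.00.

35.00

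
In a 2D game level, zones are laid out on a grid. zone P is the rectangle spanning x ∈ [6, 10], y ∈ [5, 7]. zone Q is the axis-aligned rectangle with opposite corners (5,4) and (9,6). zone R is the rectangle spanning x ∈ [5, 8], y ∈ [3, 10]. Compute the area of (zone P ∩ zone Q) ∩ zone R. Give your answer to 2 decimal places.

The region (zone P ∩ zone Q) ∩ zone R is the polygon with vertices (6,6), (8,6), (8,5), (6,5).
By the shoelace formula its area is 2.00.

2.00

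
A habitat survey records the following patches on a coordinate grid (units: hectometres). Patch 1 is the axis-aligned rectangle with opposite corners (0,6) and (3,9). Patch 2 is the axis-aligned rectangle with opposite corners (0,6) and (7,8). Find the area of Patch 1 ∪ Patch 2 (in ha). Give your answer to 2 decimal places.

By inclusion–exclusion:
Individual areas: |Patch 1| = 9, |Patch 2| = 14.
|Patch 1∩Patch 2|: x∈[0,3], y∈[6,8] → 3·2 = 6.
|Patch 1 ∪ Patch 2| = 23 − 6 = 17.00.

17.00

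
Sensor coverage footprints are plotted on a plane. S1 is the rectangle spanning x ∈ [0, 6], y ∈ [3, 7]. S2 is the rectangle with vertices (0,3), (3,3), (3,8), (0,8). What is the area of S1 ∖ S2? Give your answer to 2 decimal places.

|S1∩S2|: x∈[0,3], y∈[3,7] → 3·4 = 12.
|S1| = 24.
|S1 ∖ S2| = |S1| − |S1∩S2| = 24 − 12 = 12.00.

12.00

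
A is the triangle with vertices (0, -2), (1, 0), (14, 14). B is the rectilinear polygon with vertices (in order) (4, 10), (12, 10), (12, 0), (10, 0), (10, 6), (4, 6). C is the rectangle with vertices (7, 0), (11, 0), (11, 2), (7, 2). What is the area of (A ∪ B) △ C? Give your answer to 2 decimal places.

52.71

|A ∪ B| = 48.7143.
|(A ∪ B) ∩ C| = 2.
|(A ∪ B) △ C| = 48.7143 + 8 − 4 = 52.71.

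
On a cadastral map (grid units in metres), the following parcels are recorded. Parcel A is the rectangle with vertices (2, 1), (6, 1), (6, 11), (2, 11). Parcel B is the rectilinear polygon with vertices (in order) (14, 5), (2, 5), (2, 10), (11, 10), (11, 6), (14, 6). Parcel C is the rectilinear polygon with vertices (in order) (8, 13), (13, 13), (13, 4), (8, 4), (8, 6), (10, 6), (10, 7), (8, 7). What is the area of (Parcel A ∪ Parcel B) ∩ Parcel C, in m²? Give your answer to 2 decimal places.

15.00

|Parcel A ∪ Parcel B| = 68.
|(Parcel A ∪ Parcel B) ∩ Parcel C| = 15.00.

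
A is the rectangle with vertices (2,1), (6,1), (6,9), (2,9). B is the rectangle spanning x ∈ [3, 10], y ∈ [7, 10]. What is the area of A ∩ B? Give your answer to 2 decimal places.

|A∩B|: x∈[3,6], y∈[7,9] → 3·2 = 6.

6.00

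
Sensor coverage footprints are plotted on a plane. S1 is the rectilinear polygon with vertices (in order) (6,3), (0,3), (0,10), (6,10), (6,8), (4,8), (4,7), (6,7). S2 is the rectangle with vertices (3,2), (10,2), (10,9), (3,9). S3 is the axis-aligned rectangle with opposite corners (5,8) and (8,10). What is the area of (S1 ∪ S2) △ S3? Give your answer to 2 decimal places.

71.00

|S1 ∪ S2| = 73.
|(S1 ∪ S2) ∩ S3| = 4.
|(S1 ∪ S2) △ S3| = 73 + 6 − 8 = 71.00.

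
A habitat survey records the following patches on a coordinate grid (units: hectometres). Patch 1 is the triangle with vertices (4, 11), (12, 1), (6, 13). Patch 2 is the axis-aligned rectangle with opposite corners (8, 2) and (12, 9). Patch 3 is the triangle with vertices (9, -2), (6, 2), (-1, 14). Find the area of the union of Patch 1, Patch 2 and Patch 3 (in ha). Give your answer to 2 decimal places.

By inclusion–exclusion:
Individual areas: |Patch 1| = 18, |Patch 2| = 28, |Patch 3| = 4.
|Patch 1∩Patch 2| = 5.85.
|Patch 1∩Patch 3| = 0.
|Patch 2∩Patch 3| = 0.
|Patch 1∩Patch 2∩Patch 3| = 0.
|Patch 1 ∪ Patch 2 ∪ Patch 3| = 50 − 5.85 + 0 = 44.15.

44.15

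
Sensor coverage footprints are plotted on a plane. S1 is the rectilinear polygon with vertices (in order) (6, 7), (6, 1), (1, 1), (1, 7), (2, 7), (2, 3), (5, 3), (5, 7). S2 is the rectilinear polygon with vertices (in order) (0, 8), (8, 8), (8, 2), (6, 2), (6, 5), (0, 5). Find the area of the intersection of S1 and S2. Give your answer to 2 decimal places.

4.00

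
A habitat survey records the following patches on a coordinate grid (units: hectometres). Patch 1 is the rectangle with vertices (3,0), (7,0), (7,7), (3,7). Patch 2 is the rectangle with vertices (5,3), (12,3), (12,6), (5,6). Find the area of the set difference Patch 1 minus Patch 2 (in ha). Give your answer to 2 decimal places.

22.00

|Patch 1∩Patch 2|: x∈[5,7], y∈[3,6] → 2·3 = 6.
|Patch 1| = 28.
|Patch 1 ∖ Patch 2| = |Patch 1| − |Patch 1∩Patch 2| = 28 − 6 = 22.00.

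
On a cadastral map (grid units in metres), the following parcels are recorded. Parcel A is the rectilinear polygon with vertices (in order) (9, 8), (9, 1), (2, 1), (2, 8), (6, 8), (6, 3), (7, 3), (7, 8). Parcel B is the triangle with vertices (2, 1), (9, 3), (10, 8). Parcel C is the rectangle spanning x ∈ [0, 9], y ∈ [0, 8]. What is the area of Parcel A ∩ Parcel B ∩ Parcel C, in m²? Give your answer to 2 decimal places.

12.50

The intersection is the polygon with vertices (2,1), (6,4.5), (6,3), (7,3), (7,5.375), (9,7.125), (9,3).
By the shoelace formula its area is 12.50.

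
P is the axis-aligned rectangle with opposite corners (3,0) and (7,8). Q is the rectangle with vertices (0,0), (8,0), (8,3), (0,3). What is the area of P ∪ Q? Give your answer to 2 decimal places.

44.00

By inclusion–exclusion:
Individual areas: |P| = 32, |Q| = 24.
|P∩Q|: x∈[3,7], y∈[0,3] → 4·3 = 12.
|P ∪ Q| = 56 − 12 = 44.00.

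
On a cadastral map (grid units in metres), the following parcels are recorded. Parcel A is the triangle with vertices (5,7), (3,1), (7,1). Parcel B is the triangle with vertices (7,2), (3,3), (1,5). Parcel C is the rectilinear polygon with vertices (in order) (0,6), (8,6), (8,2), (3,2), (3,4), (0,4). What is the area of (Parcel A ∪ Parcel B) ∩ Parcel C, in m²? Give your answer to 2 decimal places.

9.19

|Parcel A ∪ Parcel B| = 13.6885.
|(Parcel A ∪ Parcel B) ∩ Parcel C| = 9.19.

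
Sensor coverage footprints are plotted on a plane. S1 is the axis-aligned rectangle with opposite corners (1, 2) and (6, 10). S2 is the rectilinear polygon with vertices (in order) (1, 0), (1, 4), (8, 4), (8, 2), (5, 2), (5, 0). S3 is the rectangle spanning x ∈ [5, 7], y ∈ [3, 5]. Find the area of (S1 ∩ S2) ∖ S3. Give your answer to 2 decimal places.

9.00

|S1 ∩ S2| = 10.
|(S1 ∩ S2) ∩ S3| = 1.
|(S1 ∩ S2) ∖ S3| = 10 − 1 = 9.00.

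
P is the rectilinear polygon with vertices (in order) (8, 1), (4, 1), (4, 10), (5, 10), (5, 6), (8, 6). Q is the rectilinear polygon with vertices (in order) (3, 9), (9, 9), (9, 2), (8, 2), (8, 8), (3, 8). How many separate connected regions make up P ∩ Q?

P ∩ Q is a single connected region.

1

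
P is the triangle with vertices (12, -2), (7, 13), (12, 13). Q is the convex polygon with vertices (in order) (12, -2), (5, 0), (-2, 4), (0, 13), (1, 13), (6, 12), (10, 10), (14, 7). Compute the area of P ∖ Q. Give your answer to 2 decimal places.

13.80

|P| = 37.5, |P∩Q| = 23.7.
|P ∖ Q| = |P| − |P∩Q| = 37.5 − 23.7 = 13.80.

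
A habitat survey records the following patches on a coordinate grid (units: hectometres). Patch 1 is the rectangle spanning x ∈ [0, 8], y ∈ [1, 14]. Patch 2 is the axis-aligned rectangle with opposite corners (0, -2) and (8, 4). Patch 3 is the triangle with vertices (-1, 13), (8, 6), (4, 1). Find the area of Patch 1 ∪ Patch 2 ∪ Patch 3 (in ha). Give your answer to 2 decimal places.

128.81

By inclusion–exclusion:
Individual areas: |Patch 1| = 104, |Patch 2| = 48, |Patch 3| = 36.5.
|Patch 1∩Patch 2|: x∈[0,8], y∈[1,4] → 8·3 = 24.
|Patch 1∩Patch 3| = 35.6889.
|Patch 2∩Patch 3| = 5.475.
|Patch 1∩Patch 2∩Patch 3| = 5.475.
|Patch 1 ∪ Patch 2 ∪ Patch 3| = 188.5 − 65.1639 + 5.475 = 128.81.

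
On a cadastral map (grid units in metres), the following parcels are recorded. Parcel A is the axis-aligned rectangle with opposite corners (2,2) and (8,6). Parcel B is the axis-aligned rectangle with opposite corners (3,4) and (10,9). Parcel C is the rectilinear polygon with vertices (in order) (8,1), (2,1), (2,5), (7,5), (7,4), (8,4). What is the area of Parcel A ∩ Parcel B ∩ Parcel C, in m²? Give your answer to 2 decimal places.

4.00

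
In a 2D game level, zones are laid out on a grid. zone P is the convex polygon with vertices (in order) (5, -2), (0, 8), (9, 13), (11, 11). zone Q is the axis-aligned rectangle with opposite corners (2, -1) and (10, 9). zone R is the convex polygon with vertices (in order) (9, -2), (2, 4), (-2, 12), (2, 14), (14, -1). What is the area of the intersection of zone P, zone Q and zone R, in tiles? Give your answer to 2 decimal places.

The intersection is the polygon with vertices (2,9), (6,9), (8.585,5.768), (6.134,0.457), (2,4).
By the shoelace formula its area is 38.25.

38.25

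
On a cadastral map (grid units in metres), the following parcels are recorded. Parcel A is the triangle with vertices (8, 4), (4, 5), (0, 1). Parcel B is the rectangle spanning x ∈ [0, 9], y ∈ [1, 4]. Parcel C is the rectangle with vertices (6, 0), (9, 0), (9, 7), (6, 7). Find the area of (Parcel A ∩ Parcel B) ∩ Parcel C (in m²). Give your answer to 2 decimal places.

0.75

The region (Parcel A ∩ Parcel B) ∩ Parcel C is the polygon with vertices (8,4), (6,3.25), (6,4).
By the shoelace formula its area is 0.75.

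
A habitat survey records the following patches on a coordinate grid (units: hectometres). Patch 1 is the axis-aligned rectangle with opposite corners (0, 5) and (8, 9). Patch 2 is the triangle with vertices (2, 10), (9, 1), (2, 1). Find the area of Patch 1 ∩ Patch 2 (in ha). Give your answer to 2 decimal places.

The intersection is the polygon with vertices (2.778,9), (5.889,5), (2,5), (2,9).
By the shoelace formula its area is 9.33.

9.33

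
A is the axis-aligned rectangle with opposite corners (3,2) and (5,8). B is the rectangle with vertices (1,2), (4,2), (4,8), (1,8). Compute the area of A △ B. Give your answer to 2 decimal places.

|A∩B|: x∈[3,4], y∈[2,8] → 1·6 = 6.
|A △ B| = |A| + |B| − 2·|A∩B| = 12 + 18 − 12 = 18.00.

18.00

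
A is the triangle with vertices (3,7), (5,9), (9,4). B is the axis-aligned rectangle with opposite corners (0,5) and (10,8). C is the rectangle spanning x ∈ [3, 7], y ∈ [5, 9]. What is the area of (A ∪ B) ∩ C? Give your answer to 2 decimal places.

12.90

The region (A ∪ B) ∩ C is the polygon with vertices (5.8,8), (7,8), (7,5), (3,5), (3,8), (4,8), (5,9).
By the shoelace formula its area is 12.90.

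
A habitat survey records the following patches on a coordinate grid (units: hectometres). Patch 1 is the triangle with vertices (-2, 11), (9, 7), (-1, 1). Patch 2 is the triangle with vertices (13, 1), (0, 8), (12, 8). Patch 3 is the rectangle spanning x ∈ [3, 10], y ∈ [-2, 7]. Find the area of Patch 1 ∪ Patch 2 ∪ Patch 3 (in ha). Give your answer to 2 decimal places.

By inclusion–exclusion:
Individual areas: |Patch 1| = 53, |Patch 2| = 42, |Patch 3| = 63.
|Patch 1∩Patch 2| = 13.9358.
|Patch 1∩Patch 3| = 10.8.
|Patch 2∩Patch 3| = 17.5.
|Patch 1∩Patch 2∩Patch 3| = 6.8877.
|Patch 1 ∪ Patch 2 ∪ Patch 3| = 158 − 42.2358 + 6.8877 = 122.65.

122.65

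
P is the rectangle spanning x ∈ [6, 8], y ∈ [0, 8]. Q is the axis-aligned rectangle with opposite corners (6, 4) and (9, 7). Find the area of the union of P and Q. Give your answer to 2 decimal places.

By inclusion–exclusion:
Individual areas: |P| = 16, |Q| = 9.
|P∩Q|: x∈[6,8], y∈[4,7] → 2·3 = 6.
|P ∪ Q| = 25 − 6 = 19.00.

19.00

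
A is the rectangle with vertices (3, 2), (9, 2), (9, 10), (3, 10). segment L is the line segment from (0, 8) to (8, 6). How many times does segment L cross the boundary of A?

1

The segment meets the boundary at (3,7.25).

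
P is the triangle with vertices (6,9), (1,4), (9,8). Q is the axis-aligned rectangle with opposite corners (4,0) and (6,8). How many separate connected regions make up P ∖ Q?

P ∖ Q splits into 2 disjoint pieces (area 4.25, area 2.25).

2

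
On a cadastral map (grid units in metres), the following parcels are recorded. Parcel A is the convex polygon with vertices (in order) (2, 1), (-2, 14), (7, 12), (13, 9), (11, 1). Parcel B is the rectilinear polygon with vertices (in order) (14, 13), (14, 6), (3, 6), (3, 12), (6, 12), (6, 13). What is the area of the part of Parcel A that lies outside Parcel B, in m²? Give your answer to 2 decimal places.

|Parcel A| = 131, |Parcel A∩Parcel B| = 49.9861.
|Parcel A ∖ Parcel B| = |Parcel A| − |Parcel A∩Parcel B| = 131 − 49.9861 = 81.01.

81.01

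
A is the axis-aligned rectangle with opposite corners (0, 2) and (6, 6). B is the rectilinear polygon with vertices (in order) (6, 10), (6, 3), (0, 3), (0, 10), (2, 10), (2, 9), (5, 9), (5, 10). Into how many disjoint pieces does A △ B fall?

2

A △ B splits into 2 disjoint pieces (area 6, area 21).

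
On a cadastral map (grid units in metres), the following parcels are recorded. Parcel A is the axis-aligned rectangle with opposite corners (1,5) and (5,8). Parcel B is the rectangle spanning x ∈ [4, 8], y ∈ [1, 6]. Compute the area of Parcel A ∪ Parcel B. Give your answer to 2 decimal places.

31.00

By inclusion–exclusion:
Individual areas: |Parcel A| = 12, |Parcel B| = 20.
|Parcel A∩Parcel B|: x∈[4,5], y∈[5,6] → 1·1 = 1.
|Parcel A ∪ Parcel B| = 32 − 1 = 31.00.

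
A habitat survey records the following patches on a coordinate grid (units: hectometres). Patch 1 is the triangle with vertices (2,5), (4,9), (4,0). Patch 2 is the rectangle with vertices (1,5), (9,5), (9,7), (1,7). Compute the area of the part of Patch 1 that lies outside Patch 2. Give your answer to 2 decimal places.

6.00

|Patch 1| = 9, |Patch 1∩Patch 2| = 3.
|Patch 1 ∖ Patch 2| = |Patch 1| − |Patch 1∩Patch 2| = 9 − 3 = 6.00.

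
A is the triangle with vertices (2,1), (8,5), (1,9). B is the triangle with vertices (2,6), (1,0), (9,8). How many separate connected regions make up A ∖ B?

A ∖ B splits into 2 disjoint pieces (area 4.7273, area 6.2619).

2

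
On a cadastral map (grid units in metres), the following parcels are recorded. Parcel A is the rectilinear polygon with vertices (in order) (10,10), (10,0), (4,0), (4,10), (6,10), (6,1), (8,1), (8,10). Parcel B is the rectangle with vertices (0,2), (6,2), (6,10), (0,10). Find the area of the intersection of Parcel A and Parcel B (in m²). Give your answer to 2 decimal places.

16.00

The intersection is the polygon with vertices (4,10), (6,10), (6,2), (4,2).
By the shoelace formula its area is 16.00.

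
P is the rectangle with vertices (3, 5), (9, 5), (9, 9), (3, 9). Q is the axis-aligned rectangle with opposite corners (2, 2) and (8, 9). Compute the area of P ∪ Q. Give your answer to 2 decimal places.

46.00

By inclusion–exclusion:
Individual areas: |P| = 24, |Q| = 42.
|P∩Q|: x∈[3,8], y∈[5,9] → 5·4 = 20.
|P ∪ Q| = 66 − 20 = 46.00.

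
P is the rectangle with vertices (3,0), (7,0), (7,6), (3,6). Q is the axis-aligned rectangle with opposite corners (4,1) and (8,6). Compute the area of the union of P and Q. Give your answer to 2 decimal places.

29.00

By inclusion–exclusion:
Individual areas: |P| = 24, |Q| = 20.
|P∩Q|: x∈[4,7], y∈[1,6] → 3·5 = 15.
|P ∪ Q| = 44 − 15 = 29.00.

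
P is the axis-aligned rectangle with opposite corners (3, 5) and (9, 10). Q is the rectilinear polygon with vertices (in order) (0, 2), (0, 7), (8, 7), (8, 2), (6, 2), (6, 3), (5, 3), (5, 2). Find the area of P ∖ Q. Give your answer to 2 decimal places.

|P| = 30, |P∩Q| = 10.
|P ∖ Q| = |P| − |P∩Q| = 30 − 10 = 20.00.

20.00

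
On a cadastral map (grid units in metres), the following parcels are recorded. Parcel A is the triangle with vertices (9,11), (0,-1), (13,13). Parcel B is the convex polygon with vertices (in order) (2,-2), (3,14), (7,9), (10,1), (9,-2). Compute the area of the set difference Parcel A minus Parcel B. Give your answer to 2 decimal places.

8.60

|Parcel A| = 15, |Parcel A∩Parcel B| = 6.3979.
|Parcel A ∖ Parcel B| = |Parcel A| − |Parcel A∩Parcel B| = 15 − 6.3979 = 8.60.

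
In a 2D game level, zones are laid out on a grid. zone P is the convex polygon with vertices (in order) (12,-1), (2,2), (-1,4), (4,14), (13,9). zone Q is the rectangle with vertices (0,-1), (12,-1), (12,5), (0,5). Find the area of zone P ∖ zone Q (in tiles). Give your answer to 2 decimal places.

|zone P| = 130.5, |zone P∩zone Q| = 49.6667.
|zone P ∖ zone Q| = |zone P| − |zone P∩zone Q| = 130.5 − 49.6667 = 80.83.

80.83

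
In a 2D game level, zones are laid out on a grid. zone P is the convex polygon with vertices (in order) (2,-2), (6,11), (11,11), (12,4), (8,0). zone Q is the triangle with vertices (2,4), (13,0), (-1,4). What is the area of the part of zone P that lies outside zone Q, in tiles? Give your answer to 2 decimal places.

|zone P| = 78.5, |zone P∩zone Q| = 2.9179.
|zone P ∖ zone Q| = |zone P| − |zone P∩zone Q| = 78.5 − 2.9179 = 75.58.

75.58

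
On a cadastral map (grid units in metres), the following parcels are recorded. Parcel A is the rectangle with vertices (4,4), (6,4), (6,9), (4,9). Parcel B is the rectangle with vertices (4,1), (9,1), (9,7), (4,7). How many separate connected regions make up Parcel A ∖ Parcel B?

1

Parcel A ∖ Parcel B is a single connected region.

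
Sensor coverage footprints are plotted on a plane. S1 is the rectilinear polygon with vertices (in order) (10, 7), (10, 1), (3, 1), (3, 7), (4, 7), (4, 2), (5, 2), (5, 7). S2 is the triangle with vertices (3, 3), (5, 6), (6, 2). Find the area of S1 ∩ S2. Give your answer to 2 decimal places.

2.75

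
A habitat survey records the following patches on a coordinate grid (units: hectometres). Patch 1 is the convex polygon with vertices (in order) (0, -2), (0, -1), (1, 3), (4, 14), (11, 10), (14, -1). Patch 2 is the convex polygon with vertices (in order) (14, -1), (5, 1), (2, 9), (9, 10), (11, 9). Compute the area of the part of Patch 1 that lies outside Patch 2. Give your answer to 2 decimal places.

|Patch 1| = 145, |Patch 1∩Patch 2| = 82.1573.
|Patch 1 ∖ Patch 2| = |Patch 1| − |Patch 1∩Patch 2| = 145 − 82.1573 = 62.84.

62.84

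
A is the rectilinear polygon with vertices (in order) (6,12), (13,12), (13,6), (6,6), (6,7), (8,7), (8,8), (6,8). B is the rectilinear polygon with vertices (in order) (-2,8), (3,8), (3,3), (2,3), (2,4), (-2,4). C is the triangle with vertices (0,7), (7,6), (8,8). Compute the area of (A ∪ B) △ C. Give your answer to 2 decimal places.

|A ∪ B| = 61.
|(A ∪ B) ∩ C| = 2.3839.
|(A ∪ B) △ C| = 61 + 7.5 − 4.7679 = 63.73.

63.73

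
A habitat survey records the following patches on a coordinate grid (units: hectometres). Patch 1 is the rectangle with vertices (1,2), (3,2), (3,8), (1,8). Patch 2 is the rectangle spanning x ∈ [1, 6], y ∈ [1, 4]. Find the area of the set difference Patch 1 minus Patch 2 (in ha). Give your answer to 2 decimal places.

|Patch 1∩Patch 2|: x∈[1,3], y∈[2,4] → 2·2 = 4.
|Patch 1| = 12.
|Patch 1 ∖ Patch 2| = |Patch 1| − |Patch 1∩Patch 2| = 12 − 4 = 8.00.

8.00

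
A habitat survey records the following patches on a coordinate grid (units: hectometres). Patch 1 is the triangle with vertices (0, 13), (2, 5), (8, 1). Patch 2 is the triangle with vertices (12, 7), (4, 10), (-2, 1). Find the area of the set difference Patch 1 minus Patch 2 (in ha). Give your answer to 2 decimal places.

9.76

|Patch 1| = 20, |Patch 1∩Patch 2| = 10.2404.
|Patch 1 ∖ Patch 2| = |Patch 1| − |Patch 1∩Patch 2| = 20 − 10.2404 = 9.76.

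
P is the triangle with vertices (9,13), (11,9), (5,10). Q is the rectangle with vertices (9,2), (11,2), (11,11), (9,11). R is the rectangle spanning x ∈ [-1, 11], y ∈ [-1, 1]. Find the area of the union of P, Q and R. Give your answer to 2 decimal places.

By inclusion–exclusion:
Individual areas: |P| = 11, |Q| = 18, |R| = 24.
|P∩Q| = 2.6667.
|P∩R| = 0.
|Q∩R| = 0 (no overlap).
|P∩Q∩R| = 0.
|P ∪ Q ∪ R| = 53 − 2.6667 + 0 = 50.33.

50.33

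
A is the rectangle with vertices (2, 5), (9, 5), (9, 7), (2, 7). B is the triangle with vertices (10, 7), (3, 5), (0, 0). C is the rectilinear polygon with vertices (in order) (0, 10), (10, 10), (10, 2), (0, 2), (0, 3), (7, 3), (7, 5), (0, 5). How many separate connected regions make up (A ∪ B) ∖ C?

2

(A ∪ B) ∖ C splits into 2 disjoint pieces (area 6.6214, area 1.6571).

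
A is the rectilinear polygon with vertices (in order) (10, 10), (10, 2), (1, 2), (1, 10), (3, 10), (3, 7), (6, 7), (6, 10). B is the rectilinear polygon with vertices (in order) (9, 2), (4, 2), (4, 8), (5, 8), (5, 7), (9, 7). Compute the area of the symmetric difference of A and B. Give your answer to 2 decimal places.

|A| = 63, |B| = 26, |A∩B| = 25.
|A △ B| = |A| + |B| − 2·|A∩B| = 63 + 26 − 50 = 39.00.

39.00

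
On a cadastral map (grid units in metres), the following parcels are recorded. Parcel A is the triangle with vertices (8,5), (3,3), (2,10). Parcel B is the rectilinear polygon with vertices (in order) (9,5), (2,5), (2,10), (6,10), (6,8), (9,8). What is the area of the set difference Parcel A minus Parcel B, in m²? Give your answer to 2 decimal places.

|Parcel A| = 18.5, |Parcel A∩Parcel B| = 13.2143.
|Parcel A ∖ Parcel B| = |Parcel A| − |Parcel A∩Parcel B| = 18.5 − 13.2143 = 5.29.

5.29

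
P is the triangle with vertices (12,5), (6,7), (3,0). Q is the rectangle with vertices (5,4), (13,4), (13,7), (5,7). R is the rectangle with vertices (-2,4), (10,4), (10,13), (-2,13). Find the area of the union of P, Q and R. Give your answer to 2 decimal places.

By inclusion–exclusion:
Individual areas: |P| = 24, |Q| = 24, |R| = 108.
|P∩Q| = 12.9333.
|P∩R| = 11.2619.
|Q∩R|: x∈[5,10], y∈[4,7] → 5·3 = 15.
|P∩Q∩R| = 11.1667.
|P ∪ Q ∪ R| = 156 − 39.1952 + 11.1667 = 127.97.

127.97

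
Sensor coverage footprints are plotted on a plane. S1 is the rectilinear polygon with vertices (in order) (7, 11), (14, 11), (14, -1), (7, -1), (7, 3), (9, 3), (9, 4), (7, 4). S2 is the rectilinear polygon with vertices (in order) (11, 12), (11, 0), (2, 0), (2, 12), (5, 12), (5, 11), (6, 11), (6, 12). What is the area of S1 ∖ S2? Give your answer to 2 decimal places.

40.00

|S1| = 82, |S1∩S2| = 42.
|S1 ∖ S2| = |S1| − |S1∩S2| = 82 − 42 = 40.00.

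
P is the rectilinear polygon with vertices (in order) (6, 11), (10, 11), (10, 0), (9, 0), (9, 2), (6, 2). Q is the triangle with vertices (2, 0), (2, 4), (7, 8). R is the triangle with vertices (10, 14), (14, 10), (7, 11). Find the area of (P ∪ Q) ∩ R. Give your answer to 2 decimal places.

The region (P ∪ Q) ∩ R is the polygon with vertices (10,10.571), (7,11), (10,11).
By the shoelace formula its area is 0.64.

0.64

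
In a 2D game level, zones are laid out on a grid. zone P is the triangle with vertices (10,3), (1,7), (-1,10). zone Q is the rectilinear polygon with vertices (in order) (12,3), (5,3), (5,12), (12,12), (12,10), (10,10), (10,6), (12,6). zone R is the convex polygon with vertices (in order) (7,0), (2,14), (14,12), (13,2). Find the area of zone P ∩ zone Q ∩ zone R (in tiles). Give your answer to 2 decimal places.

2.37

The intersection is the polygon with vertices (5,6.182), (10,3), (5.16,5.151), (5,5.6).
By the shoelace formula its area is 2.37.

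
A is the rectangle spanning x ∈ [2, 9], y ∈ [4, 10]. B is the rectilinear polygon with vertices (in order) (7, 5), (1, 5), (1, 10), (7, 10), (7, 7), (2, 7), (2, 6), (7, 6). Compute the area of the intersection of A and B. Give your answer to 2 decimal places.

20.00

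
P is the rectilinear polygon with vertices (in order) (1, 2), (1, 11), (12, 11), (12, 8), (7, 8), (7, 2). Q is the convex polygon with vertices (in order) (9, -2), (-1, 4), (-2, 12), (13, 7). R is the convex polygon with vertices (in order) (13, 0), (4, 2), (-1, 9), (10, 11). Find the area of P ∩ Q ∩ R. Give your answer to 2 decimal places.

The intersection is the polygon with vertices (10,8), (7,8), (7,2), (4,2), (1,6.2), (1,9.364), (4.176,9.941).
By the shoelace formula its area is 40.60.

40.60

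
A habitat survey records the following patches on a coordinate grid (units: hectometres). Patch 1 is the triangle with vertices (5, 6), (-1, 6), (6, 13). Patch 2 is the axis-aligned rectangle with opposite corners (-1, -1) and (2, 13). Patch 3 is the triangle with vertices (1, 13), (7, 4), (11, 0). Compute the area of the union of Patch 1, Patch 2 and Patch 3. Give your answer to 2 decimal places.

By inclusion–exclusion:
Individual areas: |Patch 1| = 21, |Patch 2| = 42, |Patch 3| = 6.
|Patch 1∩Patch 2| = 4.5.
|Patch 1∩Patch 3| = 1.3016.
|Patch 2∩Patch 3| = 0.1.
|Patch 1∩Patch 2∩Patch 3| = 0.
|Patch 1 ∪ Patch 2 ∪ Patch 3| = 69 − 5.9016 + 0 = 63.10.

63.10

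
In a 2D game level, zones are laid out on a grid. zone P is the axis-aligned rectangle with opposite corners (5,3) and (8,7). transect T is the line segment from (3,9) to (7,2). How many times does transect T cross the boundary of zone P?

The segment meets the boundary at (6.429,3), (5,5.5).

2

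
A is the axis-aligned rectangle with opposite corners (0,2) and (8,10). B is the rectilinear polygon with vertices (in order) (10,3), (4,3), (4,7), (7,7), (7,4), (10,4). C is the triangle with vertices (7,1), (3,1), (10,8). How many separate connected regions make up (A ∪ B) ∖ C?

(A ∪ B) ∖ C splits into 2 disjoint pieces (area 2.2857, area 56).

2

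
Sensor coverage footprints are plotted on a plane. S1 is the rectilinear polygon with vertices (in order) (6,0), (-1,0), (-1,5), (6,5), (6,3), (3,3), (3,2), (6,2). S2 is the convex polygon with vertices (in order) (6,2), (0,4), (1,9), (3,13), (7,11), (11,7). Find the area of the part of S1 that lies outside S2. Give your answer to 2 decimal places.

21.60

|S1| = 32, |S1∩S2| = 10.4.
|S1 ∖ S2| = |S1| − |S1∩S2| = 32 − 10.4 = 21.60.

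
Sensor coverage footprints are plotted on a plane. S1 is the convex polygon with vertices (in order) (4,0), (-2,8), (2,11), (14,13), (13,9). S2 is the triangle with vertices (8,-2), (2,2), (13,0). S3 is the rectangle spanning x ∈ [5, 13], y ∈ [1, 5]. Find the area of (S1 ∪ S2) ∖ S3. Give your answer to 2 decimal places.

112.19

|S1 ∪ S2| = 120.6711.
|(S1 ∪ S2) ∩ S3| = 8.4808.
|(S1 ∪ S2) ∖ S3| = 120.6711 − 8.4808 = 112.19.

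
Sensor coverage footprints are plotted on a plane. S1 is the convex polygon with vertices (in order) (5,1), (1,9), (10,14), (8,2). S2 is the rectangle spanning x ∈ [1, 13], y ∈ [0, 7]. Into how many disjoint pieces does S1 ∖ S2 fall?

1

S1 ∖ S2 is a single connected region.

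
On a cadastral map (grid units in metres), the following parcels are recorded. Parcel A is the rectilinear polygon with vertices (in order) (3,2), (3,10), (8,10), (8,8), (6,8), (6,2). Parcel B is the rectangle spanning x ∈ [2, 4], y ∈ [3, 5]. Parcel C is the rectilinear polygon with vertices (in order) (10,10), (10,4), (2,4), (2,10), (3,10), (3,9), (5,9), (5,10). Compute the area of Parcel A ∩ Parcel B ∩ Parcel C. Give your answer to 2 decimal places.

The intersection is the polygon with vertices (4,5), (4,4), (3,4), (3,5).
By the shoelace formula its area is 1.00.

1.00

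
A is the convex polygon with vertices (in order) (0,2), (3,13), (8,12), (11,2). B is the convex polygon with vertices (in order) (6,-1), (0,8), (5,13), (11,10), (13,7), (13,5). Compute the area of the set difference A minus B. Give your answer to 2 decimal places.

12.16

|A| = 84, |A∩B| = 71.8394.
|A ∖ B| = |A| − |A∩B| = 84 − 71.8394 = 12.16.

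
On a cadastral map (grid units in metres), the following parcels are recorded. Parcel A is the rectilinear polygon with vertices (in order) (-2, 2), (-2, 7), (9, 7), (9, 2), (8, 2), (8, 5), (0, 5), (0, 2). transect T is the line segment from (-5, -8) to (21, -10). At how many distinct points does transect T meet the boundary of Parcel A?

0

The segment lies entirely outside Parcel A and never meets its boundary.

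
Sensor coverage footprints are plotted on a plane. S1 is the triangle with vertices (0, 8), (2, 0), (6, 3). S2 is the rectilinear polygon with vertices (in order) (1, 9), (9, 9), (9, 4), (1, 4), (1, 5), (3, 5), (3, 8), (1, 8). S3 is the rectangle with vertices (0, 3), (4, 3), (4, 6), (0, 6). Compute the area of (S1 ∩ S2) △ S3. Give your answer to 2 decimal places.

9.18

|S1 ∩ S2| = 3.35.
|(S1 ∩ S2) ∩ S3| = 3.0833.
|(S1 ∩ S2) △ S3| = 3.35 + 12 − 6.1667 = 9.18.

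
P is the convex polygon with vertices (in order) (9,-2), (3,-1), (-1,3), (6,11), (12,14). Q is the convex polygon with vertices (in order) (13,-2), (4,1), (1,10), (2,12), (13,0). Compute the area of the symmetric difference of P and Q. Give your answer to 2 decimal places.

86.95

|P| = 111, |Q| = 65, |P∩Q| = 44.5257.
|P △ Q| = |P| + |Q| − 2·|P∩Q| = 111 + 65 − 89.0513 = 86.95.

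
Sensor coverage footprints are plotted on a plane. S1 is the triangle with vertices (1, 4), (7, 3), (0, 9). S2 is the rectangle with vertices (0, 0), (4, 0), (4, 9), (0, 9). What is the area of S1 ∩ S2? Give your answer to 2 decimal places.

11.39

The intersection is the polygon with vertices (1,4), (0,9), (4,5.571), (4,3.5).
By the shoelace formula its area is 11.39.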